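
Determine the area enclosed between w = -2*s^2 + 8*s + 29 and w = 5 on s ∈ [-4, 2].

The difference (-2*s^2 + 8*s + 29) - (5) = -2*s^2 + 8*s + 24 changes sign at s = -2 inside [-4, 2], so split the integral there.
∫[-4,-2] (-2*s^2 + 8*s + 24) ds = -112/3; the area of that piece is 112/3.
∫[-2,2] (-2*s^2 + 8*s + 24) ds = 256/3.
Total area = 112/3 + 256/3 = 368/3.

368/3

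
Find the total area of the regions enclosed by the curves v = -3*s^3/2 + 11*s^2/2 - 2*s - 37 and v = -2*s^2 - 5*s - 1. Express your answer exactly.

443/4

Set the curves equal: -3*s^3/2 + 11*s^2/2 - 2*s - 37 = -2*s^2 - 5*s - 1, so -3*s^3/2 + 15*s^2/2 + 3*s - 36 = 0, which factors as -3*(s - 4)*(s - 3)*(s + 2)/2 = 0. The curves meet at s = -2, 3, 4.
On [-2, 3], v = -2*s^2 - 5*s - 1 is on top; that piece has area ∫[-2,3] (-(-3*s^3/2 + 15*s^2/2 + 3*s - 36)) ds = 875/8.
On [3, 4], v = -3*s^3/2 + 11*s^2/2 - 2*s - 37 is on top; that piece has area ∫[3,4] (-3*s^3/2 + 15*s^2/2 + 3*s - 36) ds = 11/8.
Total enclosed area = 875/8 + 11/8 = 443/4.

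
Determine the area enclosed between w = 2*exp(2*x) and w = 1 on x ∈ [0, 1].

On [0, 1], (2*exp(2*x)) - (1) = 2*exp(2*x) - 1 is ≥ 0 throughout, so the area is a single integral of |2*exp(2*x) - 1|.
∫[0,1] (2*exp(2*x) - 1) dx = -2 + exp(2).

-2 + exp(2)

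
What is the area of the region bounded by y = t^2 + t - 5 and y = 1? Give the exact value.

125/6

Set the curves equal: t^2 + t - 5 = 1, so t^2 + t - 6 = 0, which factors as (t - 2)*(t + 3) = 0. The curves meet at t = -3, 2.
On [-3, 2], y = 1 is on top; that piece has area ∫[-3,2] (-(t^2 + t - 6)) dt = 125/6.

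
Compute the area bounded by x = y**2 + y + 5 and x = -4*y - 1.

1/6

Both boundary curves give x as a function of y, so integrate with respect to y. Setting them equal: y**2 + 5*y + 6 = 0, i.e. (y + 2)*(y + 3) = 0, so they meet at y = -3, -2.
For y in [-3, -2], x = y**2 + y + 5 is on the left; area = ∫[-3,-2] (-(y**2 + 5*y + 6)) dy = 1/6.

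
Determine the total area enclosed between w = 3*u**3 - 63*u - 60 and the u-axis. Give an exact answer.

The curve meets the u-axis where 3*u**3 - 63*u - 60 = 0, i.e. 3*(u - 5)*(u + 1)*(u + 4) = 0, at u = -4, -1, 5.
On [-4, -1] the curve lies above the axis; ∫[-4,-1] (3*u**3 - 63*u - 60) du = 405/4, giving area 405/4.
On [-1, 5] the curve lies below the axis; ∫[-1,5] (3*u**3 - 63*u - 60) du = -648, giving area 648.
Total area = 405/4 + 648 = 2997/4.

2997/4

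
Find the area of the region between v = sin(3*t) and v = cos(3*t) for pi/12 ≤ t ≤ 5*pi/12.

On [pi/12, 5*pi/12], (sin(3*t)) - (cos(3*t)) = sin(3*t) - cos(3*t) is ≥ 0 throughout, so the area is a single integral of |sin(3*t) - cos(3*t)|.
∫[pi/12,5*pi/12] (sin(3*t) - cos(3*t)) dt = 2*sqrt(2)/3.

2*sqrt(2)/3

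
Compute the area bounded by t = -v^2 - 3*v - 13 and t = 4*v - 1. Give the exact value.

Both boundary curves give t as a function of v, so integrate with respect to v. Setting them equal: -v^2 - 7*v - 12 = 0, i.e. -(v + 3)*(v + 4) = 0, so they meet at v = -4, -3.
For v in [-4, -3], t = -v^2 - 3*v - 13 is on the right; area = ∫[-4,-3] (-v^2 - 7*v - 12) dv = 1/6.

1/6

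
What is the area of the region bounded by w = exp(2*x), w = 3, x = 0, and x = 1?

The difference (exp(2*x)) - (3) = exp(2*x) - 3 changes sign at x = log(3)/2 inside [0, 1], so split the integral there.
∫[0,log(3)/2] (exp(2*x) - 3) dx = 1 - 3*log(3)/2; the area of that piece is -1 + 3*log(3)/2.
∫[log(3)/2,1] (exp(2*x) - 3) dx = -9/2 + 3*log(3)/2 + exp(2)/2.
Total area = (-1 + 3*log(3)/2) + (-9/2 + 3*log(3)/2 + exp(2)/2) = -11/2 + 3*log(3) + exp(2)/2.

-11/2 + 3*log(3) + exp(2)/2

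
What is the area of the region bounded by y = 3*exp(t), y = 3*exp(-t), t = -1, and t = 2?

-12 + 3*exp(-2) + 3*exp(-1) + 3*exp(1) + 3*exp(2)

The difference (3*exp(t)) - (3*exp(-t)) = 3*exp(t) - 3*exp(-t) changes sign at t = 0 inside [-1, 2], so split the integral there.
∫[-1,0] (3*exp(t) - 3*exp(-t)) dt = -3*exp(1) - 3*exp(-1) + 6; the area of that piece is -6 + 3*exp(-1) + 3*exp(1).
∫[0,2] (3*exp(t) - 3*exp(-t)) dt = -6 + 3*exp(-2) + 3*exp(2).
Total area = (-6 + 3*exp(-1) + 3*exp(1)) + (-6 + 3*exp(-2) + 3*exp(2)) = -12 + 3*exp(-2) + 3*exp(-1) + 3*exp(1) + 3*exp(2).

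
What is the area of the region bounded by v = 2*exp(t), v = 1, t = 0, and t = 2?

On [0, 2], (2*exp(t)) - (1) = 2*exp(t) - 1 is ≥ 0 throughout, so the area is a single integral of |2*exp(t) - 1|.
∫[0,2] (2*exp(t) - 1) dt = -4 + 2*exp(2).

-4 + 2*exp(2)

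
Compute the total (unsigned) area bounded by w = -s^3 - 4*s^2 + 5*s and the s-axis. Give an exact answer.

443/6

The curve meets the s-axis where -s^3 - 4*s^2 + 5*s = 0, i.e. -s*(s - 1)*(s + 5) = 0, at s = -5, 0, 1.
On [-5, 0] the curve lies below the axis; ∫[-5,0] (-s^3 - 4*s^2 + 5*s) ds = -875/12, giving area 875/12.
On [0, 1] the curve lies above the axis; ∫[0,1] (-s^3 - 4*s^2 + 5*s) ds = 11/12, giving area 11/12.
Total area = 875/12 + 11/12 = 443/6.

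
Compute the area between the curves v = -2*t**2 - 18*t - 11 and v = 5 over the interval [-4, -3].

67/3

On [-4, -3], (-2*t**2 - 18*t - 11) - (5) = -2*t**2 - 18*t - 16 is ≥ 0 throughout, so the area is a single integral of |-2*t**2 - 18*t - 16|.
∫[-4,-3] (-2*t**2 - 18*t - 16) dt = 67/3.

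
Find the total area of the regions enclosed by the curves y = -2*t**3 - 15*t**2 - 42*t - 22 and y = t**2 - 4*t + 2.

Set the curves equal: -2*t**3 - 15*t**2 - 42*t - 22 = t**2 - 4*t + 2, so -2*t**3 - 16*t**2 - 38*t - 24 = 0, which factors as -2*(t + 1)*(t + 3)*(t + 4) = 0. The curves meet at t = -4, -3, -1.
On [-4, -3], y = t**2 - 4*t + 2 is on top; that piece has area ∫[-4,-3] (-(-2*t**3 - 16*t**2 - 38*t - 24)) dt = 5/6.
On [-3, -1], y = -2*t**3 - 15*t**2 - 42*t - 22 is on top; that piece has area ∫[-3,-1] (-2*t**3 - 16*t**2 - 38*t - 24) dt = 16/3.
Total enclosed area = 5/6 + 16/3 = 37/6.

37/6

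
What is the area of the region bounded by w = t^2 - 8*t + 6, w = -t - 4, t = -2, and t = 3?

93/2

The difference (t^2 - 8*t + 6) - (-t - 4) = t^2 - 7*t + 10 changes sign at t = 2 inside [-2, 3], so split the integral there.
∫[-2,2] (t^2 - 7*t + 10) dt = 136/3.
∫[2,3] (t^2 - 7*t + 10) dt = -7/6; the area of that piece is 7/6.
Total area = 136/3 + 7/6 = 93/2.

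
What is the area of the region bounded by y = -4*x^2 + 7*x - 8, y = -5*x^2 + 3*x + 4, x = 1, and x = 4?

67/3

The difference (-4*x^2 + 7*x - 8) - (-5*x^2 + 3*x + 4) = x^2 + 4*x - 12 changes sign at x = 2 inside [1, 4], so split the integral there.
∫[1,2] (x^2 + 4*x - 12) dx = -11/3; the area of that piece is 11/3.
∫[2,4] (x^2 + 4*x - 12) dx = 56/3.
Total area = 11/3 + 56/3 = 67/3.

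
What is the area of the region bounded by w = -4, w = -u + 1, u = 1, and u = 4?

15/2

On [1, 4], (-4) - (-u + 1) = u - 5 is ≤ 0 throughout, so the area is a single integral of |u - 5|.
∫[1,4] (u - 5) du = -15/2; the area of that piece is 15/2.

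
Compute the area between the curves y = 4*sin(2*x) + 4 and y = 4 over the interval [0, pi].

8

The difference (4*sin(2*x) + 4) - (4) = 4*sin(2*x) changes sign at x = pi/2 inside [0, pi], so split the integral there.
∫[0,pi/2] (4*sin(2*x)) dx = 4.
∫[pi/2,pi] (4*sin(2*x)) dx = -4; the area of that piece is 4.
Total area = 4 + 4 = 8.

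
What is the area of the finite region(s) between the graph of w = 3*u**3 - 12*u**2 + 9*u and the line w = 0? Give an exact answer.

The curve meets the u-axis where 3*u**3 - 12*u**2 + 9*u = 0, i.e. 3*u*(u - 3)*(u - 1) = 0, at u = 0, 1, 3.
On [0, 1] the curve lies above the axis; ∫[0,1] (3*u**3 - 12*u**2 + 9*u) du = 5/4, giving area 5/4.
On [1, 3] the curve lies below the axis; ∫[1,3] (3*u**3 - 12*u**2 + 9*u) du = -8, giving area 8.
Total area = 5/4 + 8 = 37/4.

37/4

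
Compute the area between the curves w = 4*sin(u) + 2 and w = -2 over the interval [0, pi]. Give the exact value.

8 + 4*pi

On [0, pi], (4*sin(u) + 2) - (-2) = 4*sin(u) + 4 is ≥ 0 throughout, so the area is a single integral of |4*sin(u) + 4|.
∫[0,pi] (4*sin(u) + 4) du = 8 + 4*pi.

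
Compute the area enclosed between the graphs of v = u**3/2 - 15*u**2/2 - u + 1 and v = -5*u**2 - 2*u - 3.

Set the curves equal: u**3/2 - 15*u**2/2 - u + 1 = -5*u**2 - 2*u - 3, so u**3/2 - 5*u**2/2 + u + 4 = 0, which factors as (u - 4)*(u - 2)*(u + 1)/2 = 0. The curves meet at u = -1, 2, 4.
On [-1, 2], v = u**3/2 - 15*u**2/2 - u + 1 is on top; that piece has area ∫[-1,2] (u**3/2 - 5*u**2/2 + u + 4) du = 63/8.
On [2, 4], v = -5*u**2 - 2*u - 3 is on top; that piece has area ∫[2,4] (-(u**3/2 - 5*u**2/2 + u + 4)) du = 8/3.
Total enclosed area = 63/8 + 8/3 = 253/24.

253/24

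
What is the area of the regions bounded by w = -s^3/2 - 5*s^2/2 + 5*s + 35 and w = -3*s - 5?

5137/24

Set the curves equal: -s^3/2 - 5*s^2/2 + 5*s + 35 = -3*s - 5, so -s^3/2 - 5*s^2/2 + 8*s + 40 = 0, which factors as -(s - 4)*(s + 4)*(s + 5)/2 = 0. The curves meet at s = -5, -4, 4.
On [-5, -4], w = -3*s - 5 is on top; that piece has area ∫[-5,-4] (-(-s^3/2 - 5*s^2/2 + 8*s + 40)) ds = 17/24.
On [-4, 4], w = -s^3/2 - 5*s^2/2 + 5*s + 35 is on top; that piece has area ∫[-4,4] (-s^3/2 - 5*s^2/2 + 8*s + 40) ds = 640/3.
Total enclosed area = 17/24 + 640/3 = 5137/24.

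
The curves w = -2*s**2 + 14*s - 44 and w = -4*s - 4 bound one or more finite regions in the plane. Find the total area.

1/3

Set the curves equal: -2*s**2 + 14*s - 44 = -4*s - 4, so -2*s**2 + 18*s - 40 = 0, which factors as -2*(s - 5)*(s - 4) = 0. The curves meet at s = 4, 5.
On [4, 5], w = -2*s**2 + 14*s - 44 is on top; that piece has area ∫[4,5] (-2*s**2 + 18*s - 40) ds = 1/3.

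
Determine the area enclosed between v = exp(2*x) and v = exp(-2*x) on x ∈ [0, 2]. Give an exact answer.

On [0, 2], (exp(2*x)) - (exp(-2*x)) = exp(2*x) - exp(-2*x) is ≥ 0 throughout, so the area is a single integral of |exp(2*x) - exp(-2*x)|.
∫[0,2] (exp(2*x) - exp(-2*x)) dx = -1 + exp(-4)/2 + exp(4)/2.

-1 + exp(-4)/2 + exp(4)/2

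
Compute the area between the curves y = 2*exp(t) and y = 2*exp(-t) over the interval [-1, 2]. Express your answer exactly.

The difference (2*exp(t)) - (2*exp(-t)) = 2*exp(t) - 2*exp(-t) changes sign at t = 0 inside [-1, 2], so split the integral there.
∫[-1,0] (2*exp(t) - 2*exp(-t)) dt = -2*exp(1) - 2*exp(-1) + 4; the area of that piece is -4 + 2*exp(-1) + 2*exp(1).
∫[0,2] (2*exp(t) - 2*exp(-t)) dt = -4 + 2*exp(-2) + 2*exp(2).
Total area = (-4 + 2*exp(-1) + 2*exp(1)) + (-4 + 2*exp(-2) + 2*exp(2)) = -8 + 2*exp(-2) + 2*exp(-1) + 2*exp(1) + 2*exp(2).

-8 + 2*exp(-2) + 2*exp(-1) + 2*exp(1) + 2*exp(2)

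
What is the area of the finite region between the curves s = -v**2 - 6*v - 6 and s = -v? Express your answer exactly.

1/6

Both boundary curves give s as a function of v, so integrate with respect to v. Setting them equal: -v**2 - 5*v - 6 = 0, i.e. -(v + 2)*(v + 3) = 0, so they meet at v = -3, -2.
For v in [-3, -2], s = -v**2 - 6*v - 6 is on the right; area = ∫[-3,-2] (-v**2 - 5*v - 6) dv = 1/6.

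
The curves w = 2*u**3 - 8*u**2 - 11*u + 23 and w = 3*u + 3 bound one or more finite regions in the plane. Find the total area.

Set the curves equal: 2*u**3 - 8*u**2 - 11*u + 23 = 3*u + 3, so 2*u**3 - 8*u**2 - 14*u + 20 = 0, which factors as 2*(u - 5)*(u - 1)*(u + 2) = 0. The curves meet at u = -2, 1, 5.
On [-2, 1], w = 2*u**3 - 8*u**2 - 11*u + 23 is on top; that piece has area ∫[-2,1] (2*u**3 - 8*u**2 - 14*u + 20) du = 99/2.
On [1, 5], w = 3*u + 3 is on top; that piece has area ∫[1,5] (-(2*u**3 - 8*u**2 - 14*u + 20)) du = 320/3.
Total enclosed area = 99/2 + 320/3 = 937/6.

937/6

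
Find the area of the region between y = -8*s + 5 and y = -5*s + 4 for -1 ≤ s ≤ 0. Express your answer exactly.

On [-1, 0], (-8*s + 5) - (-5*s + 4) = -3*s + 1 is ≥ 0 throughout, so the area is a single integral of |-3*s + 1|.
∫[-1,0] (-3*s + 1) ds = 5/2.

5/2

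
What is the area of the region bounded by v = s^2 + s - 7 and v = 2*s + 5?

Set the curves equal: s^2 + s - 7 = 2*s + 5, so s^2 - s - 12 = 0, which factors as (s - 4)*(s + 3) = 0. The curves meet at s = -3, 4.
On [-3, 4], v = 2*s + 5 is on top; that piece has area ∫[-3,4] (-(s^2 - s - 12)) ds = 343/6.

343/6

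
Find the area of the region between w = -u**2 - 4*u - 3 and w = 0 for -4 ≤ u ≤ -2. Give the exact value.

2

The difference (-u**2 - 4*u - 3) - (0) = -u**2 - 4*u - 3 changes sign at u = -3 inside [-4, -2], so split the integral there.
∫[-4,-3] (-u**2 - 4*u - 3) du = -4/3; the area of that piece is 4/3.
∫[-3,-2] (-u**2 - 4*u - 3) du = 2/3.
Total area = 4/3 + 2/3 = 2.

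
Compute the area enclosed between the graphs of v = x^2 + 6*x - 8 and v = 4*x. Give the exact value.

Set the curves equal: x^2 + 6*x - 8 = 4*x, so x^2 + 2*x - 8 = 0, which factors as (x - 2)*(x + 4) = 0. The curves meet at x = -4, 2.
On [-4, 2], v = 4*x is on top; that piece has area ∫[-4,2] (-(x^2 + 2*x - 8)) dx = 36.

36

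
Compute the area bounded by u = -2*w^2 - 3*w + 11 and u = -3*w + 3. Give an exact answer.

Both boundary curves give u as a function of w, so integrate with respect to w. Setting them equal: -2*w^2 + 8 = 0, i.e. -2*(w - 2)*(w + 2) = 0, so they meet at w = -2, 2.
For w in [-2, 2], u = -2*w^2 - 3*w + 11 is on the right; area = ∫[-2,2] (-2*w^2 + 8) dw = 64/3.

64/3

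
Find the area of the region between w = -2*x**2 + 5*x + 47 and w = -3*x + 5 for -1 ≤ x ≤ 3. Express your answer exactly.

544/3

On [-1, 3], (-2*x**2 + 5*x + 47) - (-3*x + 5) = -2*x**2 + 8*x + 42 is ≥ 0 throughout, so the area is a single integral of |-2*x**2 + 8*x + 42|.
∫[-1,3] (-2*x**2 + 8*x + 42) dx = 544/3.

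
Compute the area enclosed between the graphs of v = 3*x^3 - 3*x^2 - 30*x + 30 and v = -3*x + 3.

148

Set the curves equal: 3*x^3 - 3*x^2 - 30*x + 30 = -3*x + 3, so 3*x^3 - 3*x^2 - 27*x + 27 = 0, which factors as 3*(x - 3)*(x - 1)*(x + 3) = 0. The curves meet at x = -3, 1, 3.
On [-3, 1], v = 3*x^3 - 3*x^2 - 30*x + 30 is on top; that piece has area ∫[-3,1] (3*x^3 - 3*x^2 - 27*x + 27) dx = 128.
On [1, 3], v = -3*x + 3 is on top; that piece has area ∫[1,3] (-(3*x^3 - 3*x^2 - 27*x + 27)) dx = 20.
Total enclosed area = 128 + 20 = 148.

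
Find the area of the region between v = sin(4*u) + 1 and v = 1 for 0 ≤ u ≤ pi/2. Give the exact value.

The difference (sin(4*u) + 1) - (1) = sin(4*u) changes sign at u = pi/4 inside [0, pi/2], so split the integral there.
∫[0,pi/4] (sin(4*u)) du = 1/2.
∫[pi/4,pi/2] (sin(4*u)) du = -1/2; the area of that piece is 1/2.
Total area = 1/2 + 1/2 = 1.

1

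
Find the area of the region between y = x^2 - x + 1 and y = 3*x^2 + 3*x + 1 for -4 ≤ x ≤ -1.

The difference (x^2 - x + 1) - (3*x^2 + 3*x + 1) = -2*x^2 - 4*x changes sign at x = -2 inside [-4, -1], so split the integral there.
∫[-4,-2] (-2*x^2 - 4*x) dx = -40/3; the area of that piece is 40/3.
∫[-2,-1] (-2*x^2 - 4*x) dx = 4/3.
Total area = 40/3 + 4/3 = 44/3.

44/3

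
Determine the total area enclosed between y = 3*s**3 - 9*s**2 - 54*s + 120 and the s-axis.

The curve meets the s-axis where 3*s**3 - 9*s**2 - 54*s + 120 = 0, i.e. 3*(s - 5)*(s - 2)*(s + 4) = 0, at s = -4, 2, 5.
On [-4, 2] the curve lies above the axis; ∫[-4,2] (3*s**3 - 9*s**2 - 54*s + 120) ds = 648, giving area 648.
On [2, 5] the curve lies below the axis; ∫[2,5] (3*s**3 - 9*s**2 - 54*s + 120) ds = -405/4, giving area 405/4.
Total area = 648 + 405/4 = 2997/4.

2997/4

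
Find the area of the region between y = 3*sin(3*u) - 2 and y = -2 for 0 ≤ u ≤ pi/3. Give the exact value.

2

On [0, pi/3], (3*sin(3*u) - 2) - (-2) = 3*sin(3*u) is ≥ 0 throughout, so the area is a single integral of |3*sin(3*u)|.
∫[0,pi/3] (3*sin(3*u)) du = 2.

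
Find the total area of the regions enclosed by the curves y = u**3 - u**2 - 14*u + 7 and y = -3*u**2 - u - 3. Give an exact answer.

1741/12

Set the curves equal: u**3 - u**2 - 14*u + 7 = -3*u**2 - u - 3, so u**3 + 2*u**2 - 13*u + 10 = 0, which factors as (u - 2)*(u - 1)*(u + 5) = 0. The curves meet at u = -5, 1, 2.
On [-5, 1], y = u**3 - u**2 - 14*u + 7 is on top; that piece has area ∫[-5,1] (u**3 + 2*u**2 - 13*u + 10) du = 144.
On [1, 2], y = -3*u**2 - u - 3 is on top; that piece has area ∫[1,2] (-(u**3 + 2*u**2 - 13*u + 10)) du = 13/12.
Total enclosed area = 144 + 13/12 = 1741/12.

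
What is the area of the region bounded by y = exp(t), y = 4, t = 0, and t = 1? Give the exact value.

On [0, 1], (exp(t)) - (4) = exp(t) - 4 is ≤ 0 throughout, so the area is a single integral of |exp(t) - 4|.
∫[0,1] (exp(t) - 4) dt = -5 + exp(1); the area of that piece is 5 - exp(1).

5 - exp(1)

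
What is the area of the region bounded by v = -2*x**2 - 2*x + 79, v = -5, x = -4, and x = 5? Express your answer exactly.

On [-4, 5], (-2*x**2 - 2*x + 79) - (-5) = -2*x**2 - 2*x + 84 is ≥ 0 throughout, so the area is a single integral of |-2*x**2 - 2*x + 84|.
∫[-4,5] (-2*x**2 - 2*x + 84) dx = 621.

621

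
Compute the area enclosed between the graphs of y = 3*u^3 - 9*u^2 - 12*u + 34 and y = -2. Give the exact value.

393/4

Set the curves equal: 3*u^3 - 9*u^2 - 12*u + 34 = -2, so 3*u^3 - 9*u^2 - 12*u + 36 = 0, which factors as 3*(u - 3)*(u - 2)*(u + 2) = 0. The curves meet at u = -2, 2, 3.
On [-2, 2], y = 3*u^3 - 9*u^2 - 12*u + 34 is on top; that piece has area ∫[-2,2] (3*u^3 - 9*u^2 - 12*u + 36) du = 96.
On [2, 3], y = -2 is on top; that piece has area ∫[2,3] (-(3*u^3 - 9*u^2 - 12*u + 36)) du = 9/4.
Total enclosed area = 96 + 9/4 = 393/4.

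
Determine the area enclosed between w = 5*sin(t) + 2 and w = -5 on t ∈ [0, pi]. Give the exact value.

On [0, pi], (5*sin(t) + 2) - (-5) = 5*sin(t) + 7 is ≥ 0 throughout, so the area is a single integral of |5*sin(t) + 7|.
∫[0,pi] (5*sin(t) + 7) dt = 10 + 7*pi.

10 + 7*pi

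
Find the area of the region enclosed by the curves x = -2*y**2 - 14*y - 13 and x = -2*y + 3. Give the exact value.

8/3

Both boundary curves give x as a function of y, so integrate with respect to y. Setting them equal: -2*y**2 - 12*y - 16 = 0, i.e. -2*(y + 2)*(y + 4) = 0, so they meet at y = -4, -2.
For y in [-4, -2], x = -2*y**2 - 14*y - 13 is on the right; area = ∫[-4,-2] (-2*y**2 - 12*y - 16) dy = 8/3.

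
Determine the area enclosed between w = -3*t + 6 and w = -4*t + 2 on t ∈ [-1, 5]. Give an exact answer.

36

On [-1, 5], (-3*t + 6) - (-4*t + 2) = t + 4 is ≥ 0 throughout, so the area is a single integral of |t + 4|.
∫[-1,5] (t + 4) dt = 36.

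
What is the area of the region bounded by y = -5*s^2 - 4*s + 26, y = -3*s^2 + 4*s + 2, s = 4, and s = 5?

158/3

On [4, 5], (-5*s^2 - 4*s + 26) - (-3*s^2 + 4*s + 2) = -2*s^2 - 8*s + 24 is ≤ 0 throughout, so the area is a single integral of |-2*s^2 - 8*s + 24|.
∫[4,5] (-2*s^2 - 8*s + 24) ds = -158/3; the area of that piece is 158/3.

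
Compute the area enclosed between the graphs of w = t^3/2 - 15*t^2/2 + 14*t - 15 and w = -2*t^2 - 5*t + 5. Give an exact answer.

37/24

Set the curves equal: t^3/2 - 15*t^2/2 + 14*t - 15 = -2*t^2 - 5*t + 5, so t^3/2 - 11*t^2/2 + 19*t - 20 = 0, which factors as (t - 5)*(t - 4)*(t - 2)/2 = 0. The curves meet at t = 2, 4, 5.
On [2, 4], w = t^3/2 - 15*t^2/2 + 14*t - 15 is on top; that piece has area ∫[2,4] (t^3/2 - 11*t^2/2 + 19*t - 20) dt = 4/3.
On [4, 5], w = -2*t^2 - 5*t + 5 is on top; that piece has area ∫[4,5] (-(t^3/2 - 11*t^2/2 + 19*t - 20)) dt = 5/24.
Total enclosed area = 4/3 + 5/24 = 37/24.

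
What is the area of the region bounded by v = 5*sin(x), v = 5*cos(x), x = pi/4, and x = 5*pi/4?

10*sqrt(2)

On [pi/4, 5*pi/4], (5*sin(x)) - (5*cos(x)) = 5*sin(x) - 5*cos(x) is ≥ 0 throughout, so the area is a single integral of |5*sin(x) - 5*cos(x)|.
∫[pi/4,5*pi/4] (5*sin(x) - 5*cos(x)) dx = 10*sqrt(2).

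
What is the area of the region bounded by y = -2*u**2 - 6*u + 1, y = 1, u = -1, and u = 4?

93

The difference (-2*u**2 - 6*u + 1) - (1) = -2*u**2 - 6*u changes sign at u = 0 inside [-1, 4], so split the integral there.
∫[-1,0] (-2*u**2 - 6*u) du = 7/3.
∫[0,4] (-2*u**2 - 6*u) du = -272/3; the area of that piece is 272/3.
Total area = 7/3 + 272/3 = 93.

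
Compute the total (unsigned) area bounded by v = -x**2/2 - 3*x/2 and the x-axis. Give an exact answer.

9/4

The curve meets the x-axis where -x**2/2 - 3*x/2 = 0, i.e. -x*(x + 3)/2 = 0, at x = -3, 0.
On [-3, 0] the curve lies above the axis; ∫[-3,0] (-x**2/2 - 3*x/2) dx = 9/4, giving area 9/4.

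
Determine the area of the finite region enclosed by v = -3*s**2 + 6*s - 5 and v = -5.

Set the curves equal: -3*s**2 + 6*s - 5 = -5, so -3*s**2 + 6*s = 0, which factors as -3*s*(s - 2) = 0. The curves meet at s = 0, 2.
On [0, 2], v = -3*s**2 + 6*s - 5 is on top; that piece has area ∫[0,2] (-3*s**2 + 6*s) ds = 4.

4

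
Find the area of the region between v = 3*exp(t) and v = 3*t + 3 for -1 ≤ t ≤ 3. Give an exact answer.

-24 - 3*exp(-1) + 3*exp(3)

On [-1, 3], (3*exp(t)) - (3*t + 3) = -3*t + 3*exp(t) - 3 is ≥ 0 throughout, so the area is a single integral of |-3*t + 3*exp(t) - 3|.
∫[-1,3] (-3*t + 3*exp(t) - 3) dt = -24 - 3*exp(-1) + 3*exp(3).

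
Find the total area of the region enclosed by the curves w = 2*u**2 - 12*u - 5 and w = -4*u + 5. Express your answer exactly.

72

Set the curves equal: 2*u**2 - 12*u - 5 = -4*u + 5, so 2*u**2 - 8*u - 10 = 0, which factors as 2*(u - 5)*(u + 1) = 0. The curves meet at u = -1, 5.
On [-1, 5], w = -4*u + 5 is on top; that piece has area ∫[-1,5] (-(2*u**2 - 8*u - 10)) du = 72.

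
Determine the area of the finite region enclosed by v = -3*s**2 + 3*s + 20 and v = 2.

125/2

Set the curves equal: -3*s**2 + 3*s + 20 = 2, so -3*s**2 + 3*s + 18 = 0, which factors as -3*(s - 3)*(s + 2) = 0. The curves meet at s = -2, 3.
On [-2, 3], v = -3*s**2 + 3*s + 20 is on top; that piece has area ∫[-2,3] (-3*s**2 + 3*s + 18) ds = 125/2.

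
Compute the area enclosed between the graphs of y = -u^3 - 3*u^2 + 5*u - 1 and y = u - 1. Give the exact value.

131/4

Set the curves equal: -u^3 - 3*u^2 + 5*u - 1 = u - 1, so -u^3 - 3*u^2 + 4*u = 0, which factors as -u*(u - 1)*(u + 4) = 0. The curves meet at u = -4, 0, 1.
On [-4, 0], y = u - 1 is on top; that piece has area ∫[-4,0] (-(-u^3 - 3*u^2 + 4*u)) du = 32.
On [0, 1], y = -u^3 - 3*u^2 + 5*u - 1 is on top; that piece has area ∫[0,1] (-u^3 - 3*u^2 + 4*u) du = 3/4.
Total enclosed area = 32 + 3/4 = 131/4.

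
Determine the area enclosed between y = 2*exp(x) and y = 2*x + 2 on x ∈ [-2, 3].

-15 - 2*exp(-2) + 2*exp(3)

On [-2, 3], (2*exp(x)) - (2*x + 2) = -2*x + 2*exp(x) - 2 is ≥ 0 throughout, so the area is a single integral of |-2*x + 2*exp(x) - 2|.
∫[-2,3] (-2*x + 2*exp(x) - 2) dx = -15 - 2*exp(-2) + 2*exp(3).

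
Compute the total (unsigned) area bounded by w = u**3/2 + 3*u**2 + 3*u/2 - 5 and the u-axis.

81/4

The curve meets the u-axis where u**3/2 + 3*u**2 + 3*u/2 - 5 = 0, i.e. (u - 1)*(u + 2)*(u + 5)/2 = 0, at u = -5, -2, 1.
On [-5, -2] the curve lies above the axis; ∫[-5,-2] (u**3/2 + 3*u**2 + 3*u/2 - 5) du = 81/8, giving area 81/8.
On [-2, 1] the curve lies below the axis; ∫[-2,1] (u**3/2 + 3*u**2 + 3*u/2 - 5) du = -81/8, giving area 81/8.
Total area = 81/8 + 81/8 = 81/4.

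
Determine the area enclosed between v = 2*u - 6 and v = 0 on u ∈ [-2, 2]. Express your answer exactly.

On [-2, 2], (2*u - 6) - (0) = 2*u - 6 is ≤ 0 throughout, so the area is a single integral of |2*u - 6|.
∫[-2,2] (2*u - 6) du = -24; the area of that piece is 24.

24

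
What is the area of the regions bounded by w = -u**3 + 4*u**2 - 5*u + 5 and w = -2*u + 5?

Set the curves equal: -u**3 + 4*u**2 - 5*u + 5 = -2*u + 5, so -u**3 + 4*u**2 - 3*u = 0, which factors as -u*(u - 3)*(u - 1) = 0. The curves meet at u = 0, 1, 3.
On [0, 1], w = -2*u + 5 is on top; that piece has area ∫[0,1] (-(-u**3 + 4*u**2 - 3*u)) du = 5/12.
On [1, 3], w = -u**3 + 4*u**2 - 5*u + 5 is on top; that piece has area ∫[1,3] (-u**3 + 4*u**2 - 3*u) du = 8/3.
Total enclosed area = 5/12 + 8/3 = 37/12.

37/12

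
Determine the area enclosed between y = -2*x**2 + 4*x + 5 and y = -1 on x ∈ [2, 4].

The difference (-2*x**2 + 4*x + 5) - (-1) = -2*x**2 + 4*x + 6 changes sign at x = 3 inside [2, 4], so split the integral there.
∫[2,3] (-2*x**2 + 4*x + 6) dx = 10/3.
∫[3,4] (-2*x**2 + 4*x + 6) dx = -14/3; the area of that piece is 14/3.
Total area = 10/3 + 14/3 = 8.

8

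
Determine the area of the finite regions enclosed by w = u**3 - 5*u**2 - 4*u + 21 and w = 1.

937/12

Set the curves equal: u**3 - 5*u**2 - 4*u + 21 = 1, so u**3 - 5*u**2 - 4*u + 20 = 0, which factors as (u - 5)*(u - 2)*(u + 2) = 0. The curves meet at u = -2, 2, 5.
On [-2, 2], w = u**3 - 5*u**2 - 4*u + 21 is on top; that piece has area ∫[-2,2] (u**3 - 5*u**2 - 4*u + 20) du = 160/3.
On [2, 5], w = 1 is on top; that piece has area ∫[2,5] (-(u**3 - 5*u**2 - 4*u + 20)) du = 99/4.
Total enclosed area = 160/3 + 99/4 = 937/12.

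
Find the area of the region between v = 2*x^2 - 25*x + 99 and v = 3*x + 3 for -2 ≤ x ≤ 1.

336

On [-2, 1], (2*x^2 - 25*x + 99) - (3*x + 3) = 2*x^2 - 28*x + 96 is ≥ 0 throughout, so the area is a single integral of |2*x^2 - 28*x + 96|.
∫[-2,1] (2*x^2 - 28*x + 96) dx = 336.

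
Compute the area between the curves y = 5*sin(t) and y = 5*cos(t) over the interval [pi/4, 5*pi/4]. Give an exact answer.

10*sqrt(2)

On [pi/4, 5*pi/4], (5*sin(t)) - (5*cos(t)) = 5*sin(t) - 5*cos(t) is ≥ 0 throughout, so the area is a single integral of |5*sin(t) - 5*cos(t)|.
∫[pi/4,5*pi/4] (5*sin(t) - 5*cos(t)) dt = 10*sqrt(2).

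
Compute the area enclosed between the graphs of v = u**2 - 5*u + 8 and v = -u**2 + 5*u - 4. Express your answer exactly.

Set the curves equal: u**2 - 5*u + 8 = -u**2 + 5*u - 4, so 2*u**2 - 10*u + 12 = 0, which factors as 2*(u - 3)*(u - 2) = 0. The curves meet at u = 2, 3.
On [2, 3], v = -u**2 + 5*u - 4 is on top; that piece has area ∫[2,3] (-(2*u**2 - 10*u + 12)) du = 1/3.

1/3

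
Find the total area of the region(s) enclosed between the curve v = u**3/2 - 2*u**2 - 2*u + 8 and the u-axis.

74/3

The curve meets the u-axis where u**3/2 - 2*u**2 - 2*u + 8 = 0, i.e. (u - 4)*(u - 2)*(u + 2)/2 = 0, at u = -2, 2, 4.
On [-2, 2] the curve lies above the axis; ∫[-2,2] (u**3/2 - 2*u**2 - 2*u + 8) du = 64/3, giving area 64/3.
On [2, 4] the curve lies below the axis; ∫[2,4] (u**3/2 - 2*u**2 - 2*u + 8) du = -10/3, giving area 10/3.
Total area = 64/3 + 10/3 = 74/3.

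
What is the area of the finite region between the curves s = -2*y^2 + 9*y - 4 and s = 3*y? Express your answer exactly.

1/3

Both boundary curves give s as a function of y, so integrate with respect to y. Setting them equal: -2*y^2 + 6*y - 4 = 0, i.e. -2*(y - 2)*(y - 1) = 0, so they meet at y = 1, 2.
For y in [1, 2], s = -2*y^2 + 9*y - 4 is on the right; area = ∫[1,2] (-2*y^2 + 6*y - 4) dy = 1/3.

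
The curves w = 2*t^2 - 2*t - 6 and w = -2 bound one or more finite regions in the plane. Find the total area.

9

Set the curves equal: 2*t^2 - 2*t - 6 = -2, so 2*t^2 - 2*t - 4 = 0, which factors as 2*(t - 2)*(t + 1) = 0. The curves meet at t = -1, 2.
On [-1, 2], w = -2 is on top; that piece has area ∫[-1,2] (-(2*t^2 - 2*t - 4)) dt = 9.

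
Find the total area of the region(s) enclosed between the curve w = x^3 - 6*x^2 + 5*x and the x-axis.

The curve meets the x-axis where x^3 - 6*x^2 + 5*x = 0, i.e. x*(x - 5)*(x - 1) = 0, at x = 0, 1, 5.
On [0, 1] the curve lies above the axis; ∫[0,1] (x^3 - 6*x^2 + 5*x) dx = 3/4, giving area 3/4.
On [1, 5] the curve lies below the axis; ∫[1,5] (x^3 - 6*x^2 + 5*x) dx = -32, giving area 32.
Total area = 3/4 + 32 = 131/4.

131/4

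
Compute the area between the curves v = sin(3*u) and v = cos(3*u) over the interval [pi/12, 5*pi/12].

2*sqrt(2)/3

On [pi/12, 5*pi/12], (sin(3*u)) - (cos(3*u)) = sin(3*u) - cos(3*u) is ≥ 0 throughout, so the area is a single integral of |sin(3*u) - cos(3*u)|.
∫[pi/12,5*pi/12] (sin(3*u) - cos(3*u)) du = 2*sqrt(2)/3.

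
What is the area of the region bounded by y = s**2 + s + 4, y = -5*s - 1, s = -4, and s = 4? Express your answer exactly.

The difference (s**2 + s + 4) - (-5*s - 1) = s**2 + 6*s + 5 changes sign at s = -1 inside [-4, 4], so split the integral there.
∫[-4,-1] (s**2 + 6*s + 5) ds = -9; the area of that piece is 9.
∫[-1,4] (s**2 + 6*s + 5) ds = 275/3.
Total area = 9 + 275/3 = 302/3.

302/3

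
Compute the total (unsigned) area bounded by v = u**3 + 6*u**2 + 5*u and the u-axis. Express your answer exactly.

131/4

The curve meets the u-axis where u**3 + 6*u**2 + 5*u = 0, i.e. u*(u + 1)*(u + 5) = 0, at u = -5, -1, 0.
On [-5, -1] the curve lies above the axis; ∫[-5,-1] (u**3 + 6*u**2 + 5*u) du = 32, giving area 32.
On [-1, 0] the curve lies below the axis; ∫[-1,0] (u**3 + 6*u**2 + 5*u) du = -3/4, giving area 3/4.
Total area = 32 + 3/4 = 131/4.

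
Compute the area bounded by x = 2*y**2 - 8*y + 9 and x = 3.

Both boundary curves give x as a function of y, so integrate with respect to y. Setting them equal: 2*y**2 - 8*y + 6 = 0, i.e. 2*(y - 3)*(y - 1) = 0, so they meet at y = 1, 3.
For y in [1, 3], x = 2*y**2 - 8*y + 9 is on the left; area = ∫[1,3] (-(2*y**2 - 8*y + 6)) dy = 8/3.

8/3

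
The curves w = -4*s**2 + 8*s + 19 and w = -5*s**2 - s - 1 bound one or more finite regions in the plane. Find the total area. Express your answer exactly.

1/6

Set the curves equal: -4*s**2 + 8*s + 19 = -5*s**2 - s - 1, so s**2 + 9*s + 20 = 0, which factors as (s + 4)*(s + 5) = 0. The curves meet at s = -5, -4.
On [-5, -4], w = -5*s**2 - s - 1 is on top; that piece has area ∫[-5,-4] (-(s**2 + 9*s + 20)) ds = 1/6.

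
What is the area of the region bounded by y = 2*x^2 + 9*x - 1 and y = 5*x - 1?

8/3

Set the curves equal: 2*x^2 + 9*x - 1 = 5*x - 1, so 2*x^2 + 4*x = 0, which factors as 2*x*(x + 2) = 0. The curves meet at x = -2, 0.
On [-2, 0], y = 5*x - 1 is on top; that piece has area ∫[-2,0] (-(2*x^2 + 4*x)) dx = 8/3.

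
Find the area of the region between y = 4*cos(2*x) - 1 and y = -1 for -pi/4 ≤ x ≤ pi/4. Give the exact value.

On [-pi/4, pi/4], (4*cos(2*x) - 1) - (-1) = 4*cos(2*x) is ≥ 0 throughout, so the area is a single integral of |4*cos(2*x)|.
∫[-pi/4,pi/4] (4*cos(2*x)) dx = 4.

4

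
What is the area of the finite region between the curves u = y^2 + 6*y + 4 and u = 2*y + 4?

32/3

Both boundary curves give u as a function of y, so integrate with respect to y. Setting them equal: y^2 + 4*y = 0, i.e. y*(y + 4) = 0, so they meet at y = -4, 0.
For y in [-4, 0], u = y^2 + 6*y + 4 is on the left; area = ∫[-4,0] (-(y^2 + 4*y)) dy = 32/3.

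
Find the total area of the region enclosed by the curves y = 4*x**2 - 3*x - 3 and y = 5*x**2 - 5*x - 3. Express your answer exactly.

Set the curves equal: 4*x**2 - 3*x - 3 = 5*x**2 - 5*x - 3, so -x**2 + 2*x = 0, which factors as -x*(x - 2) = 0. The curves meet at x = 0, 2.
On [0, 2], y = 4*x**2 - 3*x - 3 is on top; that piece has area ∫[0,2] (-x**2 + 2*x) dx = 4/3.

4/3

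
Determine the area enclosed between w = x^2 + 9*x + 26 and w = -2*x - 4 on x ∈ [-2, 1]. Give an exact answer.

153/2

On [-2, 1], (x^2 + 9*x + 26) - (-2*x - 4) = x^2 + 11*x + 30 is ≥ 0 throughout, so the area is a single integral of |x^2 + 11*x + 30|.
∫[-2,1] (x^2 + 11*x + 30) dx = 153/2.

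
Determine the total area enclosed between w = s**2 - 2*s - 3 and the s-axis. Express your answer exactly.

32/3

The curve meets the s-axis where s**2 - 2*s - 3 = 0, i.e. (s - 3)*(s + 1) = 0, at s = -1, 3.
On [-1, 3] the curve lies below the axis; ∫[-1,3] (s**2 - 2*s - 3) ds = -32/3, giving area 32/3.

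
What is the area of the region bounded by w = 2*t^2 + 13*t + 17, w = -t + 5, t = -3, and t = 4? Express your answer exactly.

223

The difference (2*t^2 + 13*t + 17) - (-t + 5) = 2*t^2 + 14*t + 12 changes sign at t = -1 inside [-3, 4], so split the integral there.
∫[-3,-1] (2*t^2 + 14*t + 12) dt = -44/3; the area of that piece is 44/3.
∫[-1,4] (2*t^2 + 14*t + 12) dt = 625/3.
Total area = 44/3 + 625/3 = 223.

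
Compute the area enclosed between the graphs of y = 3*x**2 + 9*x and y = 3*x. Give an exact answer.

4

Set the curves equal: 3*x**2 + 9*x = 3*x, so 3*x**2 + 6*x = 0, which factors as 3*x*(x + 2) = 0. The curves meet at x = -2, 0.
On [-2, 0], y = 3*x is on top; that piece has area ∫[-2,0] (-(3*x**2 + 6*x)) dx = 4.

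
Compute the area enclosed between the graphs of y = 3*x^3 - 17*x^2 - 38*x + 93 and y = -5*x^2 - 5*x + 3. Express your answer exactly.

863/2

Set the curves equal: 3*x^3 - 17*x^2 - 38*x + 93 = -5*x^2 - 5*x + 3, so 3*x^3 - 12*x^2 - 33*x + 90 = 0, which factors as 3*(x - 5)*(x - 2)*(x + 3) = 0. The curves meet at x = -3, 2, 5.
On [-3, 2], y = 3*x^3 - 17*x^2 - 38*x + 93 is on top; that piece has area ∫[-3,2] (3*x^3 - 12*x^2 - 33*x + 90) dx = 1375/4.
On [2, 5], y = -5*x^2 - 5*x + 3 is on top; that piece has area ∫[2,5] (-(3*x^3 - 12*x^2 - 33*x + 90)) dx = 351/4.
Total enclosed area = 1375/4 + 351/4 = 863/2.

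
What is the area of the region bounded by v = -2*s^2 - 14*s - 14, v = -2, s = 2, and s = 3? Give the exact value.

On [2, 3], (-2*s^2 - 14*s - 14) - (-2) = -2*s^2 - 14*s - 12 is ≤ 0 throughout, so the area is a single integral of |-2*s^2 - 14*s - 12|.
∫[2,3] (-2*s^2 - 14*s - 12) ds = -179/3; the area of that piece is 179/3.

179/3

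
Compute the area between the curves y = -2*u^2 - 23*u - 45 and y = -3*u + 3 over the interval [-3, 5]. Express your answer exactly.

1936/3

On [-3, 5], (-2*u^2 - 23*u - 45) - (-3*u + 3) = -2*u^2 - 20*u - 48 is ≤ 0 throughout, so the area is a single integral of |-2*u^2 - 20*u - 48|.
∫[-3,5] (-2*u^2 - 20*u - 48) du = -1936/3; the area of that piece is 1936/3.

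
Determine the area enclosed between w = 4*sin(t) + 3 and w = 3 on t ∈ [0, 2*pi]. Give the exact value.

The difference (4*sin(t) + 3) - (3) = 4*sin(t) changes sign at t = pi inside [0, 2*pi], so split the integral there.
∫[0,pi] (4*sin(t)) dt = 8.
∫[pi,2*pi] (4*sin(t)) dt = -8; the area of that piece is 8.
Total area = 8 + 8 = 16.

16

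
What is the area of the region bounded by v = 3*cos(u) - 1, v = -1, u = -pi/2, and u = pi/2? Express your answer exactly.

On [-pi/2, pi/2], (3*cos(u) - 1) - (-1) = 3*cos(u) is ≥ 0 throughout, so the area is a single integral of |3*cos(u)|.
∫[-pi/2,pi/2] (3*cos(u)) du = 6.

6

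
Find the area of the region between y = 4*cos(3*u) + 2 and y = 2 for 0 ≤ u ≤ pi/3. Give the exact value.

The difference (4*cos(3*u) + 2) - (2) = 4*cos(3*u) changes sign at u = pi/6 inside [0, pi/3], so split the integral there.
∫[0,pi/6] (4*cos(3*u)) du = 4/3.
∫[pi/6,pi/3] (4*cos(3*u)) du = -4/3; the area of that piece is 4/3.
Total area = 4/3 + 4/3 = 8/3.

8/3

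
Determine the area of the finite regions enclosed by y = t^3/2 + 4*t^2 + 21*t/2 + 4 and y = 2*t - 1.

Set the curves equal: t^3/2 + 4*t^2 + 21*t/2 + 4 = 2*t - 1, so t^3/2 + 4*t^2 + 17*t/2 + 5 = 0, which factors as (t + 1)*(t + 2)*(t + 5)/2 = 0. The curves meet at t = -5, -2, -1.
On [-5, -2], y = t^3/2 + 4*t^2 + 21*t/2 + 4 is on top; that piece has area ∫[-5,-2] (t^3/2 + 4*t^2 + 17*t/2 + 5) dt = 45/8.
On [-2, -1], y = 2*t - 1 is on top; that piece has area ∫[-2,-1] (-(t^3/2 + 4*t^2 + 17*t/2 + 5)) dt = 7/24.
Total enclosed area = 45/8 + 7/24 = 71/12.

71/12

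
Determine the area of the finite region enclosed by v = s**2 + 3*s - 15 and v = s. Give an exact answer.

256/3

Set the curves equal: s**2 + 3*s - 15 = s, so s**2 + 2*s - 15 = 0, which factors as (s - 3)*(s + 5) = 0. The curves meet at s = -5, 3.
On [-5, 3], v = s is on top; that piece has area ∫[-5,3] (-(s**2 + 2*s - 15)) ds = 256/3.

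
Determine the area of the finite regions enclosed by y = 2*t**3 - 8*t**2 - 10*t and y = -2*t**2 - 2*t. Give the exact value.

131/2

Set the curves equal: 2*t**3 - 8*t**2 - 10*t = -2*t**2 - 2*t, so 2*t**3 - 6*t**2 - 8*t = 0, which factors as 2*t*(t - 4)*(t + 1) = 0. The curves meet at t = -1, 0, 4.
On [-1, 0], y = 2*t**3 - 8*t**2 - 10*t is on top; that piece has area ∫[-1,0] (2*t**3 - 6*t**2 - 8*t) dt = 3/2.
On [0, 4], y = -2*t**2 - 2*t is on top; that piece has area ∫[0,4] (-(2*t**3 - 6*t**2 - 8*t)) dt = 64.
Total enclosed area = 3/2 + 64 = 131/2.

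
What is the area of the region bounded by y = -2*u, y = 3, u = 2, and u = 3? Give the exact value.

On [2, 3], (-2*u) - (3) = -2*u - 3 is ≤ 0 throughout, so the area is a single integral of |-2*u - 3|.
∫[2,3] (-2*u - 3) du = -8; the area of that piece is 8.

8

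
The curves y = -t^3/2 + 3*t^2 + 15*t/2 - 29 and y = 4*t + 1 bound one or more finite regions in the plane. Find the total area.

Set the curves equal: -t^3/2 + 3*t^2 + 15*t/2 - 29 = 4*t + 1, so -t^3/2 + 3*t^2 + 7*t/2 - 30 = 0, which factors as -(t - 5)*(t - 4)*(t + 3)/2 = 0. The curves meet at t = -3, 4, 5.
On [-3, 4], y = 4*t + 1 is on top; that piece has area ∫[-3,4] (-(-t^3/2 + 3*t^2 + 7*t/2 - 30)) dt = 1029/8.
On [4, 5], y = -t^3/2 + 3*t^2 + 15*t/2 - 29 is on top; that piece has area ∫[4,5] (-t^3/2 + 3*t^2 + 7*t/2 - 30) dt = 5/8.
Total enclosed area = 1029/8 + 5/8 = 517/4.

517/4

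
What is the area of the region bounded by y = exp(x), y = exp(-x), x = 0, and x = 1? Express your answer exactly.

On [0, 1], (exp(x)) - (exp(-x)) = exp(x) - exp(-x) is ≥ 0 throughout, so the area is a single integral of |exp(x) - exp(-x)|.
∫[0,1] (exp(x) - exp(-x)) dx = -2 + exp(-1) + exp(1).

-2 + exp(-1) + exp(1)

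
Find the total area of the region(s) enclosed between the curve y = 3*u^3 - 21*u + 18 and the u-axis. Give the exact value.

The curve meets the u-axis where 3*u^3 - 21*u + 18 = 0, i.e. 3*(u - 2)*(u - 1)*(u + 3) = 0, at u = -3, 1, 2.
On [-3, 1] the curve lies above the axis; ∫[-3,1] (3*u^3 - 21*u + 18) du = 96, giving area 96.
On [1, 2] the curve lies below the axis; ∫[1,2] (3*u^3 - 21*u + 18) du = -9/4, giving area 9/4.
Total area = 96 + 9/4 = 393/4.

393/4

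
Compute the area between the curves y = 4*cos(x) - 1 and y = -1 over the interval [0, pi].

8

The difference (4*cos(x) - 1) - (-1) = 4*cos(x) changes sign at x = pi/2 inside [0, pi], so split the integral there.
∫[0,pi/2] (4*cos(x)) dx = 4.
∫[pi/2,pi] (4*cos(x)) dx = -4; the area of that piece is 4.
Total area = 4 + 4 = 8.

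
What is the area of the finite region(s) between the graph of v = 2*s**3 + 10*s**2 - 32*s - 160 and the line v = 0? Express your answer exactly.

The curve meets the s-axis where 2*s**3 + 10*s**2 - 32*s - 160 = 0, i.e. 2*(s - 4)*(s + 4)*(s + 5) = 0, at s = -5, -4, 4.
On [-5, -4] the curve lies above the axis; ∫[-5,-4] (2*s**3 + 10*s**2 - 32*s - 160) ds = 17/6, giving area 17/6.
On [-4, 4] the curve lies below the axis; ∫[-4,4] (2*s**3 + 10*s**2 - 32*s - 160) ds = -2560/3, giving area 2560/3.
Total area = 17/6 + 2560/3 = 5137/6.

5137/6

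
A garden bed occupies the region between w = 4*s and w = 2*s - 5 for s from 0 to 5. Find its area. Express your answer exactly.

On [0, 5], (4*s) - (2*s - 5) = 2*s + 5 is ≥ 0 throughout, so the area is a single integral of |2*s + 5|.
∫[0,5] (2*s + 5) ds = 50.

50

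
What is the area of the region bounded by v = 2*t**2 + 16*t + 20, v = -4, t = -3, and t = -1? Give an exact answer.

8

The difference (2*t**2 + 16*t + 20) - (-4) = 2*t**2 + 16*t + 24 changes sign at t = -2 inside [-3, -1], so split the integral there.
∫[-3,-2] (2*t**2 + 16*t + 24) dt = -10/3; the area of that piece is 10/3.
∫[-2,-1] (2*t**2 + 16*t + 24) dt = 14/3.
Total area = 10/3 + 14/3 = 8.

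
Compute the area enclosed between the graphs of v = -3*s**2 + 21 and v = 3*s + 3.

125/2

Set the curves equal: -3*s**2 + 21 = 3*s + 3, so -3*s**2 - 3*s + 18 = 0, which factors as -3*(s - 2)*(s + 3) = 0. The curves meet at s = -3, 2.
On [-3, 2], v = -3*s**2 + 21 is on top; that piece has area ∫[-3,2] (-3*s**2 - 3*s + 18) ds = 125/2.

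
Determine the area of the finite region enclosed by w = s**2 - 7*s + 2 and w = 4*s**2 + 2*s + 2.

27/2

Set the curves equal: s**2 - 7*s + 2 = 4*s**2 + 2*s + 2, so -3*s**2 - 9*s = 0, which factors as -3*s*(s + 3) = 0. The curves meet at s = -3, 0.
On [-3, 0], w = s**2 - 7*s + 2 is on top; that piece has area ∫[-3,0] (-3*s**2 - 9*s) ds = 27/2.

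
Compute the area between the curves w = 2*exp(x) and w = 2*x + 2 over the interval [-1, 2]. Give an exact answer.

-9 - 2*exp(-1) + 2*exp(2)

On [-1, 2], (2*exp(x)) - (2*x + 2) = -2*x + 2*exp(x) - 2 is ≥ 0 throughout, so the area is a single integral of |-2*x + 2*exp(x) - 2|.
∫[-1,2] (-2*x + 2*exp(x) - 2) dx = -9 - 2*exp(-1) + 2*exp(2).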